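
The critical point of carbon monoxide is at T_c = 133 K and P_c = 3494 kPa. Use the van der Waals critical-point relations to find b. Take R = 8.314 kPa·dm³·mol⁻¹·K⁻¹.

From T_c = 8a/(27Rb) and P_c = a/(27b²): b = R T_c/(8 P_c).
b = (8.314)(133)/(8×3494) = 1105.8/27952 = 0.03956 dm³/mol

b ≈ 0.03956 dm³/mol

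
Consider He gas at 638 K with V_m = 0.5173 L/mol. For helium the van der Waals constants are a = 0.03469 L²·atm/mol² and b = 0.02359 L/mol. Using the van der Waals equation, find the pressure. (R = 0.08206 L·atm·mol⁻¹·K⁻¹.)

P ≈ 105.9 atm

P = RT/(V_m − b) − a/V_m²
RT/(V_m − b) = (0.08206)(638)/(0.5173 − 0.02359) = 52.354/0.49371 = 106.04 atm
a/V_m² = 0.03469/(0.5173)² = 0.12963 atm
P = 106.04 − 0.12963 = 105.9 atm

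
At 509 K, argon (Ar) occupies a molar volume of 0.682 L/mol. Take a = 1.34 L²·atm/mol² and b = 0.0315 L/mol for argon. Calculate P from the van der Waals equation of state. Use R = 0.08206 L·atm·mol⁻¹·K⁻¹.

P = RT/(V_m − b) − a/V_m²
RT/(V_m − b) = (0.08206)(509)/(0.682 − 0.0315) = 41.769/0.65050 = 64.211 atm
a/V_m² = 1.34/(0.682)² = 2.8810 atm
P = 64.211 − 2.8810 = 61.33 atm

P ≈ 61.33 atm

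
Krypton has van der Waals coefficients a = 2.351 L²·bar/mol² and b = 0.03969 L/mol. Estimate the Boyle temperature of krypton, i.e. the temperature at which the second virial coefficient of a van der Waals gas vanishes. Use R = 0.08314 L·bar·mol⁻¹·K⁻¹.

For a van der Waals gas the second virial coefficient B₂ = b − a/(RT) vanishes at T_B = a/(Rb).
T_B = 2.351/(0.08314×0.03969) = 2.351/0.0032998 = 712.5 K

T_B ≈ 712.5 K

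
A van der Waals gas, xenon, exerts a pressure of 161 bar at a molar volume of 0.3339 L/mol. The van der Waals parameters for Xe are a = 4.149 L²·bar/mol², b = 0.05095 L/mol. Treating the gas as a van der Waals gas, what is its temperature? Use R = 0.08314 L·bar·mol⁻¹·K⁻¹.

T = (P + a/V_m²)(V_m − b)/R
P + a/V_m² = 161 + 4.149/(0.3339)² = 198.21 bar
V_m − b = 0.3339 − 0.05095 = 0.28295 L/mol
T = (198.21)(0.28295)/0.08314 = 674.6 K

T ≈ 674.6 K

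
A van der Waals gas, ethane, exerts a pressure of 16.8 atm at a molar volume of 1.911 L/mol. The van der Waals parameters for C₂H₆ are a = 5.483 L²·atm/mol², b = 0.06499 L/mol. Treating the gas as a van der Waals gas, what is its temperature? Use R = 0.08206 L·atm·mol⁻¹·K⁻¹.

T ≈ 411.7 K

T = (P + a/V_m²)(V_m − b)/R
P + a/V_m² = 16.8 + 5.483/(1.911)² = 18.301 atm
V_m − b = 1.911 − 0.06499 = 1.8460 L/mol
T = (18.301)(1.8460)/0.08206 = 411.7 K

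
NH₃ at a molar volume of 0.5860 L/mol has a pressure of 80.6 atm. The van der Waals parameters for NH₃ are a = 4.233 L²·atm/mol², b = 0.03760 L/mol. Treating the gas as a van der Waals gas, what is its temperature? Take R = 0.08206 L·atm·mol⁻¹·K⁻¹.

T ≈ 621.0 K

T = (P + a/V_m²)(V_m − b)/R
P + a/V_m² = 80.6 + 4.233/(0.5860)² = 92.927 atm
V_m − b = 0.5860 − 0.03760 = 0.54840 L/mol
T = (92.927)(0.54840)/0.08206 = 621.0 K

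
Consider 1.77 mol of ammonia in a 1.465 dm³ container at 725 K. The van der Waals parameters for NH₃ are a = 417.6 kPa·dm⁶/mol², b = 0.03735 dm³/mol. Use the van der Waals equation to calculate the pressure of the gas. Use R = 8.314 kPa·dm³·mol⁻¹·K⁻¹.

P = nRT/(V − nb) − a n²/V²
nRT/(V − nb) = (1.77)(8.314)(725)/(1.465 − 1.77×0.03735) = 10669/1.3989 = 7626.7 kPa
a n²/V² = (417.6)(1.77)²/(1.465)² = 609.58 kPa
P = 7626.7 − 609.58 = 7017 kPa

P ≈ 7017 kPa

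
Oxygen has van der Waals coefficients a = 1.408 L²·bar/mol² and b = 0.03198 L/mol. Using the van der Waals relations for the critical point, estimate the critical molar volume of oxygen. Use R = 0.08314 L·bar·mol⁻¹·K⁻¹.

V_m,c ≈ 0.09594 L/mol

For a van der Waals gas, V_m,c = 3b.
V_m,c = 3×0.03198 = 0.09594 L/mol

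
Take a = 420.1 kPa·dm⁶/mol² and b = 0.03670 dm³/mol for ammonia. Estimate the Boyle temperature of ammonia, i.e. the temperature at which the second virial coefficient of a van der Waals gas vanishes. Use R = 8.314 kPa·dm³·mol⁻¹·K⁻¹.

T_B ≈ 1377 K

For a van der Waals gas the second virial coefficient B₂ = b − a/(RT) vanishes at T_B = a/(Rb).
T_B = 420.1/(8.314×0.03670) = 420.1/0.30512 = 1377 K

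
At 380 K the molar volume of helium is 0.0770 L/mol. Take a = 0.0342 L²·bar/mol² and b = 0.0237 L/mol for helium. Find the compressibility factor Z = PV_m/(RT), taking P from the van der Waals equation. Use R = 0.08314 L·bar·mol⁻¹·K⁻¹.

Z ≈ 1.431

P = RT/(V_m − b) − a/V_m² = (0.08314)(380)/(0.0770 − 0.0237) − 0.0342/(0.0770)²
  = 31.593/0.053300 − 5.7683 = 592.74 − 5.7683 = 586.97 bar
Z = PV_m/(RT) = (586.97)(0.0770)/((0.08314)(380)) = 45.197/31.593 = 1.431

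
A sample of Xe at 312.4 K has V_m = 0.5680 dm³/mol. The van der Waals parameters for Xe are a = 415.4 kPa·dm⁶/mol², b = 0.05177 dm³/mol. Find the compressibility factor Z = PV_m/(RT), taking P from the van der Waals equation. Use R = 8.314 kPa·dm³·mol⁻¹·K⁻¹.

Z ≈ 0.8187

P = RT/(V_m − b) − a/V_m² = (8.314)(312.4)/(0.5680 − 0.05177) − 415.4/(0.5680)²
  = 2597.3/0.51623 − 1287.6 = 5031.3 − 1287.6 = 3743.7 kPa
Z = PV_m/(RT) = (3743.7)(0.5680)/((8.314)(312.4)) = 2126.4/2597.3 = 0.8187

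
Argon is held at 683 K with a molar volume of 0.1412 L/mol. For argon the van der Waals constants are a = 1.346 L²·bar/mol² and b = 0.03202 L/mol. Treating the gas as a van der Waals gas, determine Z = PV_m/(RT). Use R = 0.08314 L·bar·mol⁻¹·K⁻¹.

Z ≈ 1.125

P = RT/(V_m − b) − a/V_m² = (0.08314)(683)/(0.1412 − 0.03202) − 1.346/(0.1412)²
  = 56.785/0.10918 − 67.511 = 520.10 − 67.511 = 452.59 bar
Z = PV_m/(RT) = (452.59)(0.1412)/((0.08314)(683)) = 63.906/56.785 = 1.125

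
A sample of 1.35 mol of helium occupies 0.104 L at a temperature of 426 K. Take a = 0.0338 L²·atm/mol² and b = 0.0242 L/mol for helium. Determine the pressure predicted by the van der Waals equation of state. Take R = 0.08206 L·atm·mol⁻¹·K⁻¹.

P = nRT/(V − nb) − a n²/V²
nRT/(V − nb) = (1.35)(0.08206)(426)/(0.104 − 1.35×0.0242) = 47.193/0.071330 = 661.62 atm
a n²/V² = (0.0338)(1.35)²/(0.104)² = 5.6953 atm
P = 661.62 − 5.6953 = 655.9 atm

P ≈ 655.9 atm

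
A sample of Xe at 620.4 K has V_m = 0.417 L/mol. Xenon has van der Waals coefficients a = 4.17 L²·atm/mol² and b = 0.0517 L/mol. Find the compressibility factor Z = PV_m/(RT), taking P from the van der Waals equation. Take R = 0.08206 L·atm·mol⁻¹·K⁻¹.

P = RT/(V_m − b) − a/V_m² = (0.08206)(620.4)/(0.417 − 0.0517) − 4.17/(0.417)²
  = 50.910/0.36530 − 23.981 = 139.36 − 23.981 = 115.38 atm
Z = PV_m/(RT) = (115.38)(0.417)/((0.08206)(620.4)) = 48.113/50.910 = 0.9451

Z ≈ 0.9451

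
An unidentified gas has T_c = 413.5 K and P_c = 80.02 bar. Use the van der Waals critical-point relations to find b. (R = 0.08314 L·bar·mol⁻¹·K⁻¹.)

b ≈ 0.05370 L/mol

From T_c = 8a/(27Rb) and P_c = a/(27b²): b = R T_c/(8 P_c).
b = (0.08314)(413.5)/(8×80.02) = 34.378/640.16 = 0.05370 L/mol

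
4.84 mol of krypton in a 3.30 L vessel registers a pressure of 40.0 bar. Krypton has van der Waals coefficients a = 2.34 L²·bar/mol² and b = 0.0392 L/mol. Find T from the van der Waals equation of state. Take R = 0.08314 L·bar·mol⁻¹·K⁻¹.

T = (P + a n²/V²)(V − nb)/(nR)
P + a n²/V² = 40.0 + (2.34)(4.84)²/(3.30)² = 45.034 bar
V − nb = 3.30 − (4.84)(0.0392) = 3.1103 L
T = (45.034)(3.1103)/((4.84)(0.08314)) = 348.1 K

T ≈ 348.1 K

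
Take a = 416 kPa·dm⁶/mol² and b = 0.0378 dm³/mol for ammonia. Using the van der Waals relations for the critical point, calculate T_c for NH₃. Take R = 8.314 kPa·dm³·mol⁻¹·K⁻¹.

T_c ≈ 392.2 K

For a van der Waals gas, T_c = 8a/(27Rb).
T_c = 8×416/(27×8.314×0.0378) = 3328.0/8.4853 = 392.2 K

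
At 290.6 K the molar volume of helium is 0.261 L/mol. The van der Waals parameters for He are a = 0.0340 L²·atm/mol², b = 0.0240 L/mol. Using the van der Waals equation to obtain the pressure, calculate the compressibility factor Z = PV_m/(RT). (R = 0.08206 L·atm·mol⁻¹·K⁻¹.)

P = RT/(V_m − b) − a/V_m² = (0.08206)(290.6)/(0.261 − 0.0240) − 0.0340/(0.261)²
  = 23.847/0.23700 − 0.49911 = 100.62 − 0.49911 = 100.12 atm
Z = PV_m/(RT) = (100.12)(0.261)/((0.08206)(290.6)) = 26.131/23.847 = 1.096

Z ≈ 1.096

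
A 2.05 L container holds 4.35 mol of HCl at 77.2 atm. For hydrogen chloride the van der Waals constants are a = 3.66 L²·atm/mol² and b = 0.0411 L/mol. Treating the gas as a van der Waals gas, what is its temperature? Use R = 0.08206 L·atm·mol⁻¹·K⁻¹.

T = (P + a n²/V²)(V − nb)/(nR)
P + a n²/V² = 77.2 + (3.66)(4.35)²/(2.05)² = 93.680 atm
V − nb = 2.05 − (4.35)(0.0411) = 1.8712 L
T = (93.680)(1.8712)/((4.35)(0.08206)) = 491.1 K

T ≈ 491.1 K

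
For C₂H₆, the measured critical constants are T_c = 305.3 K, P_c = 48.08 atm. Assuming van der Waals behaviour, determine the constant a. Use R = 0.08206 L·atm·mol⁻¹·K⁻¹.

From T_c = 8a/(27Rb) and P_c = a/(27b²): a = 27 R² T_c²/(64 P_c).
a = 27×(0.08206)²×(305.3)²/(64×48.08) = 16947/3077.1 = 5.507 L²·atm/mol²

a ≈ 5.507 L²·atm/mol²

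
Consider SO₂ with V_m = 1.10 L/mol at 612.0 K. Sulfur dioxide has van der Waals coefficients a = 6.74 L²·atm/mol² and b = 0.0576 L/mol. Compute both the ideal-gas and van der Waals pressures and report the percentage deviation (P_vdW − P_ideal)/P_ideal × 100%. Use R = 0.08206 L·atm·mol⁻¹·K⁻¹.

-6.67 %

Ideal: P_ideal = RT/V_m = (0.08206)(612.0)/1.10 = 45.6552 atm
vdW: P = RT/(V_m − b) − a/V_m² = 50.2207/1.04240 − 6.74/1.21000 = 48.1780 − 5.57025 = 42.6078 atm
% deviation = (42.6078 − 45.6552)/45.6552 × 100% = -6.67%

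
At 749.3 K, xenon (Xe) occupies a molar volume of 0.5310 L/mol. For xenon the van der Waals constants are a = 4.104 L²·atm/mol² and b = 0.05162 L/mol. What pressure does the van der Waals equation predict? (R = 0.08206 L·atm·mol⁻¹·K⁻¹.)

P ≈ 113.7 atm

P = RT/(V_m − b) − a/V_m²
RT/(V_m − b) = (0.08206)(749.3)/(0.5310 − 0.05162) = 61.488/0.47938 = 128.27 atm
a/V_m² = 4.104/(0.5310)² = 14.555 atm
P = 128.27 − 14.555 = 113.7 atm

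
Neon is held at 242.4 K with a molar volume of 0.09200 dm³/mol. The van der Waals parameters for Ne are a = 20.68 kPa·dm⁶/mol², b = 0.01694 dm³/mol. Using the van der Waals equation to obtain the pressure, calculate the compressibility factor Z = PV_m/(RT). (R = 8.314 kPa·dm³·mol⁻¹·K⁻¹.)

Z ≈ 1.114

P = RT/(V_m − b) − a/V_m² = (8.314)(242.4)/(0.09200 − 0.01694) − 20.68/(0.09200)²
  = 2015.3/0.075060 − 2443.3 = 26849 − 2443.3 = 24406 kPa
Z = PV_m/(RT) = (24406)(0.09200)/((8.314)(242.4)) = 2245.4/2015.3 = 1.114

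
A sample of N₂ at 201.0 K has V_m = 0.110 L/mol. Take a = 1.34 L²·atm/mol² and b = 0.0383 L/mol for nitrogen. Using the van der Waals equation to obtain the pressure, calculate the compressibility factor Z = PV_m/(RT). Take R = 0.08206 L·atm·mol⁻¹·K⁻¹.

P = RT/(V_m − b) − a/V_m² = (0.08206)(201.0)/(0.110 − 0.0383) − 1.34/(0.110)²
  = 16.494/0.071700 − 110.74 = 230.04 − 110.74 = 119.30 atm
Z = PV_m/(RT) = (119.30)(0.110)/((0.08206)(201.0)) = 13.123/16.494 = 0.7956

Z ≈ 0.7956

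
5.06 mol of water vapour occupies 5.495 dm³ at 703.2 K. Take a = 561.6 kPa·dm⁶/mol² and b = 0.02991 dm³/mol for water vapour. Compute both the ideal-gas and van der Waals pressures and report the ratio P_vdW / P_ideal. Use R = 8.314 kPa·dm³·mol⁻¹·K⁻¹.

P_vdW / P_ideal ≈ 0.9399

Ideal: P_ideal = nRT/V = (5.06)(8.314)(703.2)/5.495 = 5383.59 kPa
vdW: P = nRT/(V − nb) − a n²/V² = 29582.8/5.34366 − 14379.0/30.1950 = 5536.06 − 476.205 = 5059.86 kPa
Ratio = 5059.86/5383.59 = 0.9399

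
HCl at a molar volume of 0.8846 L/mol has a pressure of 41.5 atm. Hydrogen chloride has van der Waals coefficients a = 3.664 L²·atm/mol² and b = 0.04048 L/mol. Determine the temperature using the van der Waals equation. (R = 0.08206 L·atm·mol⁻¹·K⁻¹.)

T = (P + a/V_m²)(V_m − b)/R
P + a/V_m² = 41.5 + 3.664/(0.8846)² = 46.182 atm
V_m − b = 0.8846 − 0.04048 = 0.84412 L/mol
T = (46.182)(0.84412)/0.08206 = 475.1 K

T ≈ 475.1 K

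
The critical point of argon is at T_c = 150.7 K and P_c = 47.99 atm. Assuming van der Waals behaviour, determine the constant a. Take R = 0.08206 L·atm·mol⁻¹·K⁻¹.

a ≈ 1.344 L²·atm/mol²

From T_c = 8a/(27Rb) and P_c = a/(27b²): a = 27 R² T_c²/(64 P_c).
a = 27×(0.08206)²×(150.7)²/(64×47.99) = 4129.1/3071.4 = 1.344 L²·atm/mol²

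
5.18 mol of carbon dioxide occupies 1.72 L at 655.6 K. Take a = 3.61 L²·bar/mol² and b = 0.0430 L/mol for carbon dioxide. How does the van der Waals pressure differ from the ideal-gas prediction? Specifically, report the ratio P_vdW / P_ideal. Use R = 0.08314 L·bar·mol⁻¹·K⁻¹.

P_vdW / P_ideal ≈ 0.9493

Ideal: P_ideal = nRT/V = (5.18)(0.08314)(655.6)/1.72 = 164.154 bar
vdW: P = nRT/(V − nb) − a n²/V² = 282.344/1.49726 − 96.8650/2.95840 = 188.574 − 32.7424 = 155.832 bar
Ratio = 155.832/164.154 = 0.9493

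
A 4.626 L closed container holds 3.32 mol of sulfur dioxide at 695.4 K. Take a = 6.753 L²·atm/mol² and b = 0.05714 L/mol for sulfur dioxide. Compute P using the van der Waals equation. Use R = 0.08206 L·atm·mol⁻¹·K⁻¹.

P = nRT/(V − nb) − a n²/V²
nRT/(V − nb) = (3.32)(0.08206)(695.4)/(4.626 − 3.32×0.05714) = 189.45/4.4363 = 42.705 atm
a n²/V² = (6.753)(3.32)²/(4.626)² = 3.4783 atm
P = 42.705 − 3.4783 = 39.23 atm

P ≈ 39.23 atm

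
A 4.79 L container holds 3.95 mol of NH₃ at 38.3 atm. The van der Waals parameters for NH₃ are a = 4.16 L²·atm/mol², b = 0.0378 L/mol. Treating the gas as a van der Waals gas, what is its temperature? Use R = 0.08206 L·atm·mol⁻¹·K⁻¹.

T ≈ 588.8 K

T = (P + a n²/V²)(V − nb)/(nR)
P + a n²/V² = 38.3 + (4.16)(3.95)²/(4.79)² = 41.129 atm
V − nb = 4.79 − (3.95)(0.0378) = 4.6407 L
T = (41.129)(4.6407)/((3.95)(0.08206)) = 588.8 K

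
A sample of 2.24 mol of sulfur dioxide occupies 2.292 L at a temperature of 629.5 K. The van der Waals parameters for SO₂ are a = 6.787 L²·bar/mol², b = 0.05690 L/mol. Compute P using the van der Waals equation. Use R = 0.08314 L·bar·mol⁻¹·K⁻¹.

P = nRT/(V − nb) − a n²/V²
nRT/(V − nb) = (2.24)(0.08314)(629.5)/(2.292 − 2.24×0.05690) = 117.23/2.1645 = 54.160 bar
a n²/V² = (6.787)(2.24)²/(2.292)² = 6.4825 bar
P = 54.160 − 6.4825 = 47.68 bar

P ≈ 47.68 bar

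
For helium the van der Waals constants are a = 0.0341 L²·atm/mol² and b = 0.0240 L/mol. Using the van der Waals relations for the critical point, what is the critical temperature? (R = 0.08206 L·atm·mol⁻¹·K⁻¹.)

For a van der Waals gas, T_c = 8a/(27Rb).
T_c = 8×0.0341/(27×0.08206×0.0240) = 0.27280/0.053175 = 5.130 K

T_c ≈ 5.130 K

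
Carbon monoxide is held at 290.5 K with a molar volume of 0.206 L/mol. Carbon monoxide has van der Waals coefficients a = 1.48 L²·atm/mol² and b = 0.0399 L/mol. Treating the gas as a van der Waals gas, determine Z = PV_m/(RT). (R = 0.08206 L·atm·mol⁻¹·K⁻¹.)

P = RT/(V_m − b) − a/V_m² = (0.08206)(290.5)/(0.206 − 0.0399) − 1.48/(0.206)²
  = 23.838/0.16610 − 34.876 = 143.52 − 34.876 = 108.64 atm
Z = PV_m/(RT) = (108.64)(0.206)/((0.08206)(290.5)) = 22.380/23.838 = 0.9388

Z ≈ 0.9388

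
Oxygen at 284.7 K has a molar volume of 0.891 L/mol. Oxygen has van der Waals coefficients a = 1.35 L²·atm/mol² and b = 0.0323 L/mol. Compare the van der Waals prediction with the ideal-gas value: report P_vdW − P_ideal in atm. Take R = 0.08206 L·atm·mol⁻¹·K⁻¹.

Ideal: P_ideal = RT/V_m = (0.08206)(284.7)/0.891 = 26.2205 atm
vdW: P = RT/(V_m − b) − a/V_m² = 23.3625/0.858700 − 1.35/0.793881 = 27.2068 − 1.70051 = 25.5063 atm
ΔP = 25.5063 − 26.2205 = -0.714 atm

ΔP ≈ -0.714 atm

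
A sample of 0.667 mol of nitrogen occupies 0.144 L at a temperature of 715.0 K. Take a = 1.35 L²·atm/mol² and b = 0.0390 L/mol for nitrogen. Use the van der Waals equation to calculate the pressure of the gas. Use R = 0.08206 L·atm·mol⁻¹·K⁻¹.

P = nRT/(V − nb) − a n²/V²
nRT/(V − nb) = (0.667)(0.08206)(715.0)/(0.144 − 0.667×0.0390) = 39.135/0.11799 = 331.68 atm
a n²/V² = (1.35)(0.667)²/(0.144)² = 28.964 atm
P = 331.68 − 28.964 = 302.7 atm

P ≈ 302.7 atm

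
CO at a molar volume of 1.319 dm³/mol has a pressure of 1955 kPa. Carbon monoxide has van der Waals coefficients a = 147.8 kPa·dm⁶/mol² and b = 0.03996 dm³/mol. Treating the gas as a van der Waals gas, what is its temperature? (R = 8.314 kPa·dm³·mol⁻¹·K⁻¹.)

T ≈ 313.8 K

T = (P + a/V_m²)(V_m − b)/R
P + a/V_m² = 1955 + 147.8/(1.319)² = 2040.0 kPa
V_m − b = 1.319 − 0.03996 = 1.2790 dm³/mol
T = (2040.0)(1.2790)/8.314 = 313.8 K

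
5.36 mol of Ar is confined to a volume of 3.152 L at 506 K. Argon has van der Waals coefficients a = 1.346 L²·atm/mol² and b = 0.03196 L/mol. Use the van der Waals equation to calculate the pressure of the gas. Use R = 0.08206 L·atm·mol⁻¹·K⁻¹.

P ≈ 70.77 atm

P = nRT/(V − nb) − a n²/V²
nRT/(V − nb) = (5.36)(0.08206)(506)/(3.152 − 5.36×0.03196) = 222.56/2.9807 = 74.667 atm
a n²/V² = (1.346)(5.36)²/(3.152)² = 3.8923 atm
P = 74.667 − 3.8923 = 70.77 atm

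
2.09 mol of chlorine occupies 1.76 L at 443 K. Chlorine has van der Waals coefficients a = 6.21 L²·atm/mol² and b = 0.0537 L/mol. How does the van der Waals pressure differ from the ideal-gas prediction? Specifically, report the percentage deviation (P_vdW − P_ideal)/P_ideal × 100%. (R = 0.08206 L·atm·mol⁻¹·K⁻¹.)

Ideal: P_ideal = nRT/V = (2.09)(0.08206)(443)/1.76 = 43.1687 atm
vdW: P = nRT/(V − nb) − a n²/V² = 75.9769/1.64777 − 27.1259/3.09760 = 46.1089 − 8.75707 = 37.3518 atm
% deviation = (37.3518 − 43.1687)/43.1687 × 100% = -13.47%

-13.47 %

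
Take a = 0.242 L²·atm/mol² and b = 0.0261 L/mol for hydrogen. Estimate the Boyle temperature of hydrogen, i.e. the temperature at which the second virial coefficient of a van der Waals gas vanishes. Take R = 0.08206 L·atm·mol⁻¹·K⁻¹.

T_B ≈ 113.0 K

For a van der Waals gas the second virial coefficient B₂ = b − a/(RT) vanishes at T_B = a/(Rb).
T_B = 0.242/(0.08206×0.0261) = 0.242/0.0021418 = 113.0 K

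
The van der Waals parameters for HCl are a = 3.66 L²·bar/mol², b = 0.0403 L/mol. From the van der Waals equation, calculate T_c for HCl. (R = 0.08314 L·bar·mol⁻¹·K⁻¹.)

For a van der Waals gas, T_c = 8a/(27Rb).
T_c = 8×3.66/(27×0.08314×0.0403) = 29.280/0.090465 = 323.7 K

T_c ≈ 323.7 K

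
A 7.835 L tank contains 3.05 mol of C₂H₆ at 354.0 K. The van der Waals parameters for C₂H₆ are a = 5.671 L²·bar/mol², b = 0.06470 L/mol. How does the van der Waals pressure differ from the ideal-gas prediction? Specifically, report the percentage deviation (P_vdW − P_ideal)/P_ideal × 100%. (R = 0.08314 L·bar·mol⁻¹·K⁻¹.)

-4.92 %

Ideal: P_ideal = nRT/V = (3.05)(0.08314)(354.0)/7.835 = 11.4571 bar
vdW: P = nRT/(V − nb) − a n²/V² = 89.7663/7.63767 − 52.7545/61.3872 = 11.7531 − 0.859373 = 10.8937 bar
% deviation = (10.8937 − 11.4571)/11.4571 × 100% = -4.92%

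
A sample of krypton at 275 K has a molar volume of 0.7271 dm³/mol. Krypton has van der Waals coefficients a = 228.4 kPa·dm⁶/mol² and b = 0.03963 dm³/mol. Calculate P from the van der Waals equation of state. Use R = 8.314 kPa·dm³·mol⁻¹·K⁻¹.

P ≈ 2894 kPa

P = RT/(V_m − b) − a/V_m²
RT/(V_m − b) = (8.314)(275)/(0.7271 − 0.03963) = 2286.4/0.68747 = 3325.8 kPa
a/V_m² = 228.4/(0.7271)² = 432.02 kPa
P = 3325.8 − 432.02 = 2894 kPa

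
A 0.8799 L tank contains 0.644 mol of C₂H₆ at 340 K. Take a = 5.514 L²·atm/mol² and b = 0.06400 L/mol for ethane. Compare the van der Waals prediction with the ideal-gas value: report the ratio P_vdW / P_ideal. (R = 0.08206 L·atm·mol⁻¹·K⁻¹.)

Ideal: P_ideal = nRT/V = (0.644)(0.08206)(340)/0.8799 = 20.4203 atm
vdW: P = nRT/(V − nb) − a n²/V² = 17.9679/0.838684 − 2.28685/0.774224 = 21.4239 − 2.95373 = 18.4702 atm
Ratio = 18.4702/20.4203 = 0.9045

P_vdW / P_ideal ≈ 0.9045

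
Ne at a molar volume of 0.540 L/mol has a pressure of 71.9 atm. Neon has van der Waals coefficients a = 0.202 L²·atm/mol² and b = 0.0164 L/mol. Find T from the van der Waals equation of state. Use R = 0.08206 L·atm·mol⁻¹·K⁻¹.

T ≈ 463.2 K

T = (P + a/V_m²)(V_m − b)/R
P + a/V_m² = 71.9 + 0.202/(0.540)² = 72.593 atm
V_m − b = 0.540 − 0.0164 = 0.52360 L/mol
T = (72.593)(0.52360)/0.08206 = 463.2 K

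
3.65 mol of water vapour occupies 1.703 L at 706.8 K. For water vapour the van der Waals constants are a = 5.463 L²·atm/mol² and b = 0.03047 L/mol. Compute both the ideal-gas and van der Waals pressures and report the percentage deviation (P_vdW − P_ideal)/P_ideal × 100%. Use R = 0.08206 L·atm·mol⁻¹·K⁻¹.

Ideal: P_ideal = nRT/V = (3.65)(0.08206)(706.8)/1.703 = 124.310 atm
vdW: P = nRT/(V − nb) − a n²/V² = 211.700/1.59178 − 72.7808/2.90021 = 132.996 − 25.0950 = 107.901 atm
% deviation = (107.901 − 124.310)/124.310 × 100% = -13.20%

-13.20 %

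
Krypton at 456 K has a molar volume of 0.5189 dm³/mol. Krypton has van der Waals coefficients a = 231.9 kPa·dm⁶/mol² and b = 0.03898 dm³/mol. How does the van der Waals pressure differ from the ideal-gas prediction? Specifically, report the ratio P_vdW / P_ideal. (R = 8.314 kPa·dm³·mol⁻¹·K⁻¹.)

Ideal: P_ideal = RT/V_m = (8.314)(456)/0.5189 = 7306.19 kPa
vdW: P = RT/(V_m − b) − a/V_m² = 3791.18/0.479920 − 231.9/0.269257 = 7899.61 − 861.259 = 7038.35 kPa
Ratio = 7038.35/7306.19 = 0.9633

P_vdW / P_ideal ≈ 0.9633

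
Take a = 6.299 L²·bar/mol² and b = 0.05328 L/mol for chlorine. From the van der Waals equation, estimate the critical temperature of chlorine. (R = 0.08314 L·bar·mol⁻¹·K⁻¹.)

T_c ≈ 421.3 K

For a van der Waals gas, T_c = 8a/(27Rb).
T_c = 8×6.299/(27×0.08314×0.05328) = 50.392/0.11960 = 421.3 K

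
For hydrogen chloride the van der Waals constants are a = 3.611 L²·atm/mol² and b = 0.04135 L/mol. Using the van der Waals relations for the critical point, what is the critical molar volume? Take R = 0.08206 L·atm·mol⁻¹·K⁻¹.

For a van der Waals gas, V_m,c = 3b.
V_m,c = 3×0.04135 = 0.1241 L/mol

V_m,c ≈ 0.1241 L/mol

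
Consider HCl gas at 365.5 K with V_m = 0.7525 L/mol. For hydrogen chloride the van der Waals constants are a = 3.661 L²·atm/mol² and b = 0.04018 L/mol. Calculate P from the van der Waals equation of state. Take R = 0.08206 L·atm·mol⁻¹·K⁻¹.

P ≈ 35.64 atm

P = RT/(V_m − b) − a/V_m²
RT/(V_m − b) = (0.08206)(365.5)/(0.7525 − 0.04018) = 29.993/0.71232 = 42.106 atm
a/V_m² = 3.661/(0.7525)² = 6.4653 atm
P = 42.106 − 6.4653 = 35.64 atm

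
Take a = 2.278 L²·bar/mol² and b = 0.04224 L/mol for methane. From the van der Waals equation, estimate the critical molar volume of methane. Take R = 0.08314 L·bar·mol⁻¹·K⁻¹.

For a van der Waals gas, V_m,c = 3b.
V_m,c = 3×0.04224 = 0.1267 L/mol

V_m,c ≈ 0.1267 L/mol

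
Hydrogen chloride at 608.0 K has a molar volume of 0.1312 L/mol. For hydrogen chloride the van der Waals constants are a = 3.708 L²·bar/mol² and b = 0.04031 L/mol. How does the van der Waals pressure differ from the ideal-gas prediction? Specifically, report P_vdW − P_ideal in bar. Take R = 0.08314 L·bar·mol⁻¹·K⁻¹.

ΔP ≈ -44.54 bar

Ideal: P_ideal = RT/V_m = (0.08314)(608.0)/0.1312 = 385.283 bar
vdW: P = RT/(V_m − b) − a/V_m² = 50.5491/0.0908900 − 3.708/0.0172134 = 556.157 − 215.414 = 340.743 bar
ΔP = 340.743 − 385.283 = -44.54 bar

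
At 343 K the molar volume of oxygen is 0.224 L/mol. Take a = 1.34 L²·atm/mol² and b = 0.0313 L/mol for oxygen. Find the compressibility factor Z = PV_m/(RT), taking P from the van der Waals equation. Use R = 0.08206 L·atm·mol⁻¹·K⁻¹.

P = RT/(V_m − b) − a/V_m² = (0.08206)(343)/(0.224 − 0.0313) − 1.34/(0.224)²
  = 28.147/0.19270 − 26.706 = 146.07 − 26.706 = 119.36 atm
Z = PV_m/(RT) = (119.36)(0.224)/((0.08206)(343)) = 26.737/28.147 = 0.9499

Z ≈ 0.9499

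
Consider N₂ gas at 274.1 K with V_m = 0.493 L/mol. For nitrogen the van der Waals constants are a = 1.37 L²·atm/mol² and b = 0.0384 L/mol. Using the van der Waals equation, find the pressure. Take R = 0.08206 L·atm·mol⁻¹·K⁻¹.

P = RT/(V_m − b) − a/V_m²
RT/(V_m − b) = (0.08206)(274.1)/(0.493 − 0.0384) = 22.493/0.45460 = 49.479 atm
a/V_m² = 1.37/(0.493)² = 5.6367 atm
P = 49.479 − 5.6367 = 43.84 atm

P ≈ 43.84 atm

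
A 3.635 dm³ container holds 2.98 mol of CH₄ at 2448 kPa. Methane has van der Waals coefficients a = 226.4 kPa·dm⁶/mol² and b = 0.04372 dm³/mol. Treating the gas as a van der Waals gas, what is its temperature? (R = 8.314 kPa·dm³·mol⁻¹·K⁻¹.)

T ≈ 367.8 K

T = (P + a n²/V²)(V − nb)/(nR)
P + a n²/V² = 2448 + (226.4)(2.98)²/(3.635)² = 2600.2 kPa
V − nb = 3.635 − (2.98)(0.04372) = 3.5047 dm³
T = (2600.2)(3.5047)/((2.98)(8.314)) = 367.8 K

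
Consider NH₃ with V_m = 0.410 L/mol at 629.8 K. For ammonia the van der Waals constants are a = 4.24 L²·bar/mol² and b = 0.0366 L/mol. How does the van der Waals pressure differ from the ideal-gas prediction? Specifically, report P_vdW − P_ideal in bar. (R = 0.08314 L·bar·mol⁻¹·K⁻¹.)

Ideal: P_ideal = RT/V_m = (0.08314)(629.8)/0.410 = 127.711 bar
vdW: P = RT/(V_m − b) − a/V_m² = 52.3616/0.373400 − 4.24/0.168100 = 140.229 − 25.2231 = 115.006 bar
ΔP = 115.006 − 127.711 = -12.71 bar

ΔP ≈ -12.71 bar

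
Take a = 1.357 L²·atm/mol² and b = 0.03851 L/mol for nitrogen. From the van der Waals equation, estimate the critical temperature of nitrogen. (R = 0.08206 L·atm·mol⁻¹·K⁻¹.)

T_c ≈ 127.2 K

For a van der Waals gas, T_c = 8a/(27Rb).
T_c = 8×1.357/(27×0.08206×0.03851) = 10.856/0.085324 = 127.2 K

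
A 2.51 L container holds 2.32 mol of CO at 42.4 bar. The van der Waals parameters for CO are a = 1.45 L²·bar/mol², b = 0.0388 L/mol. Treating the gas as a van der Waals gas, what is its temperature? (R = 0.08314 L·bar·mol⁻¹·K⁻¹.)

T = (P + a n²/V²)(V − nb)/(nR)
P + a n²/V² = 42.4 + (1.45)(2.32)²/(2.51)² = 43.639 bar
V − nb = 2.51 − (2.32)(0.0388) = 2.4200 L
T = (43.639)(2.4200)/((2.32)(0.08314)) = 547.5 K

T ≈ 547.5 K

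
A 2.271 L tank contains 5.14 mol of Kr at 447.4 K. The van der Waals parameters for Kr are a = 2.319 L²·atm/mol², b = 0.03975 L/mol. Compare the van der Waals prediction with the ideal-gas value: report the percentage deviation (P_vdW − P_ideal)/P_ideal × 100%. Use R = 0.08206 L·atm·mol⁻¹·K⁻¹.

Ideal: P_ideal = nRT/V = (5.14)(0.08206)(447.4)/2.271 = 83.0947 atm
vdW: P = nRT/(V − nb) − a n²/V² = 188.708/2.06669 − 61.2671/5.15744 = 91.3093 − 11.8794 = 79.4299 atm
% deviation = (79.4299 − 83.0947)/83.0947 × 100% = -4.41%

-4.41 %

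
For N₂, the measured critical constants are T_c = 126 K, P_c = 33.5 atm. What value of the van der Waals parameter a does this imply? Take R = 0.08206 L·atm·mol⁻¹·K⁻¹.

From T_c = 8a/(27Rb) and P_c = a/(27b²): a = 27 R² T_c²/(64 P_c).
a = 27×(0.08206)²×(126)²/(64×33.5) = 2886.5/2144.0 = 1.346 L²·atm/mol²

a ≈ 1.346 L²·atm/mol²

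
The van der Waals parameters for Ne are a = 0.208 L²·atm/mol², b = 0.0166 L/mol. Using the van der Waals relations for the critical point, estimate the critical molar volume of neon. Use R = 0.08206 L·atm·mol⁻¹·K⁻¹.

V_m,c ≈ 0.04980 L/mol

For a van der Waals gas, V_m,c = 3b.
V_m,c = 3×0.0166 = 0.04980 L/mol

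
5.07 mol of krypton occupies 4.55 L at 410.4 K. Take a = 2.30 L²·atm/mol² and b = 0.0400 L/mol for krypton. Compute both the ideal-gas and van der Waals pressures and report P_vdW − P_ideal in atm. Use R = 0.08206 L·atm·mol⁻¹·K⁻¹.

Ideal: P_ideal = nRT/V = (5.07)(0.08206)(410.4)/4.55 = 37.5263 atm
vdW: P = nRT/(V − nb) − a n²/V² = 170.745/4.34720 − 59.1213/20.7025 = 39.2770 − 2.85576 = 36.4212 atm
ΔP = 36.4212 − 37.5263 = -1.105 atm

ΔP ≈ -1.105 atm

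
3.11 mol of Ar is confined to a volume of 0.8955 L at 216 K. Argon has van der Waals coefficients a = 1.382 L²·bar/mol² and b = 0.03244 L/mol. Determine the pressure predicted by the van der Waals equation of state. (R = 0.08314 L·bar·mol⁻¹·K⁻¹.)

P = nRT/(V − nb) − a n²/V²
nRT/(V − nb) = (3.11)(0.08314)(216)/(0.8955 − 3.11×0.03244) = 55.850/0.79461 = 70.286 bar
a n²/V² = (1.382)(3.11)²/(0.8955)² = 16.669 bar
P = 70.286 − 16.669 = 53.62 bar

P ≈ 53.62 bar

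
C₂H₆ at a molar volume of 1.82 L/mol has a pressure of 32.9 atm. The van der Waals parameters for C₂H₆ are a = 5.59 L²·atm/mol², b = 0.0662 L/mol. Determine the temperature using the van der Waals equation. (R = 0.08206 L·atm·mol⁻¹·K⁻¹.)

T ≈ 739.2 K

T = (P + a/V_m²)(V_m − b)/R
P + a/V_m² = 32.9 + 5.59/(1.82)² = 34.588 atm
V_m − b = 1.82 − 0.0662 = 1.7538 L/mol
T = (34.588)(1.7538)/0.08206 = 739.2 K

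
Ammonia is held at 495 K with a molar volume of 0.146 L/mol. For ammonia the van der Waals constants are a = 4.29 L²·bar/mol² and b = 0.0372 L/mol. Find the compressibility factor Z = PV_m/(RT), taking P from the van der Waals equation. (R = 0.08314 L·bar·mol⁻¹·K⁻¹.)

Z ≈ 0.6279

P = RT/(V_m − b) − a/V_m² = (0.08314)(495)/(0.146 − 0.0372) − 4.29/(0.146)²
  = 41.154/0.10880 − 201.26 = 378.25 − 201.26 = 176.99 bar
Z = PV_m/(RT) = (176.99)(0.146)/((0.08314)(495)) = 25.841/41.154 = 0.6279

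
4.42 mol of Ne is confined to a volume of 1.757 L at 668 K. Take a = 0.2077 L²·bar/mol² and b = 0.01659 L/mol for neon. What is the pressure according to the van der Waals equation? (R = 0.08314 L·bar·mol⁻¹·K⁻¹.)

P = nRT/(V − nb) − a n²/V²
nRT/(V − nb) = (4.42)(0.08314)(668)/(1.757 − 4.42×0.01659) = 245.48/1.6837 = 145.80 bar
a n²/V² = (0.2077)(4.42)²/(1.757)² = 1.3144 bar
P = 145.80 − 1.3144 = 144.5 bar

P ≈ 144.5 bar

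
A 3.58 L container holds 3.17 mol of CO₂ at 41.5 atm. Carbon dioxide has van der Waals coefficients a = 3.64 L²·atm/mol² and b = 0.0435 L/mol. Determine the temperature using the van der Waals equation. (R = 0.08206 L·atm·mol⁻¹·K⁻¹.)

T ≈ 586.9 K

T = (P + a n²/V²)(V − nb)/(nR)
P + a n²/V² = 41.5 + (3.64)(3.17)²/(3.58)² = 44.354 atm
V − nb = 3.58 − (3.17)(0.0435) = 3.4421 L
T = (44.354)(3.4421)/((3.17)(0.08206)) = 586.9 K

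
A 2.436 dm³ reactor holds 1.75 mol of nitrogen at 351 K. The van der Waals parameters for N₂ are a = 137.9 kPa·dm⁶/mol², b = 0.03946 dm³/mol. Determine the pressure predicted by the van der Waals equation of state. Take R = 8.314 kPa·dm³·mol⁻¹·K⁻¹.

P ≈ 2086 kPa

P = nRT/(V − nb) − a n²/V²
nRT/(V − nb) = (1.75)(8.314)(351)/(2.436 − 1.75×0.03946) = 5106.9/2.3669 = 2157.6 kPa
a n²/V² = (137.9)(1.75)²/(2.436)² = 71.168 kPa
P = 2157.6 − 71.168 = 2086 kPa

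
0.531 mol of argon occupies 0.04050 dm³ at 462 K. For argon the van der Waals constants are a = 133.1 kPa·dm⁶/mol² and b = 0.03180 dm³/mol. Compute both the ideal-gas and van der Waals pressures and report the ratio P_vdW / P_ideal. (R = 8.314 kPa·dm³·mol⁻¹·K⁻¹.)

P_vdW / P_ideal ≈ 1.261

Ideal: P_ideal = nRT/V = (0.531)(8.314)(462)/0.04050 = 50360.7 kPa
vdW: P = nRT/(V − nb) − a n²/V² = 2039.61/0.0236142 − 37.5290/0.00164025 = 86372.2 − 22880.0 = 63492.2 kPa
Ratio = 63492.2/50360.7 = 1.261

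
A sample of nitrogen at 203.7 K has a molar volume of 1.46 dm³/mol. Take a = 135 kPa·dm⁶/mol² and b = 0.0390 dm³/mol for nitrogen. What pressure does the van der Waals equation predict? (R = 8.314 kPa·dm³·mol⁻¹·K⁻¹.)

P = RT/(V_m − b) − a/V_m²
RT/(V_m − b) = (8.314)(203.7)/(1.46 − 0.0390) = 1693.6/1.4210 = 1191.8 kPa
a/V_m² = 135/(1.46)² = 63.333 kPa
P = 1191.8 − 63.333 = 1128 kPa

P ≈ 1128 kPa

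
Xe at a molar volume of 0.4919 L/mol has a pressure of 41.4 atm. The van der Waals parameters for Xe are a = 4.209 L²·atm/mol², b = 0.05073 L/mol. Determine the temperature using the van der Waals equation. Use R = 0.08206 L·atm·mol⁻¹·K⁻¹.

T ≈ 316.1 K

T = (P + a/V_m²)(V_m − b)/R
P + a/V_m² = 41.4 + 4.209/(0.4919)² = 58.795 atm
V_m − b = 0.4919 − 0.05073 = 0.44117 L/mol
T = (58.795)(0.44117)/0.08206 = 316.1 K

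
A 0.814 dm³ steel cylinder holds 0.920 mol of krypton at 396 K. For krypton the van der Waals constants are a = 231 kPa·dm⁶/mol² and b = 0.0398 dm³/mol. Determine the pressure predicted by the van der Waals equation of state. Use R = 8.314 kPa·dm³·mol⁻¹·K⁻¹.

P = nRT/(V − nb) − a n²/V²
nRT/(V − nb) = (0.920)(8.314)(396)/(0.814 − 0.920×0.0398) = 3029.0/0.77738 = 3896.4 kPa
a n²/V² = (231)(0.920)²/(0.814)² = 295.08 kPa
P = 3896.4 − 295.08 = 3601 kPa

P ≈ 3601 kPa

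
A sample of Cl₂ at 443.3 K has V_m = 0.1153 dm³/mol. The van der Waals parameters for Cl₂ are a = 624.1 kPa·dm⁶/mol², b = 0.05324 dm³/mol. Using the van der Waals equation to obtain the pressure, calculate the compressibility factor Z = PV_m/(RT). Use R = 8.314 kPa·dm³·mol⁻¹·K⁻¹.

P = RT/(V_m − b) − a/V_m² = (8.314)(443.3)/(0.1153 − 0.05324) − 624.1/(0.1153)²
  = 3685.6/0.062060 − 46946 = 59388 − 46946 = 12442 kPa
Z = PV_m/(RT) = (12442)(0.1153)/((8.314)(443.3)) = 1434.6/3685.6 = 0.3892

Z ≈ 0.3892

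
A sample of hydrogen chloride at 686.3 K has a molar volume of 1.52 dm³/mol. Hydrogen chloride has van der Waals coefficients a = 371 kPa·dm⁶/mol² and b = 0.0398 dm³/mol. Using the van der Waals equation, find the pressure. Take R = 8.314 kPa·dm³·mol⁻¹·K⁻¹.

P = RT/(V_m − b) − a/V_m²
RT/(V_m − b) = (8.314)(686.3)/(1.52 − 0.0398) = 5705.9/1.4802 = 3854.8 kPa
a/V_m² = 371/(1.52)² = 160.58 kPa
P = 3854.8 − 160.58 = 3694 kPa

P ≈ 3694 kPa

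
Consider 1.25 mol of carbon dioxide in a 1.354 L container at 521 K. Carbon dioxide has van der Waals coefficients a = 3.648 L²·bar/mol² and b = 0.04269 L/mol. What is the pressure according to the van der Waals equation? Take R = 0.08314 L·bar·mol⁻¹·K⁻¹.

P = nRT/(V − nb) − a n²/V²
nRT/(V − nb) = (1.25)(0.08314)(521)/(1.354 − 1.25×0.04269) = 54.145/1.3006 = 41.631 bar
a n²/V² = (3.648)(1.25)²/(1.354)² = 3.1091 bar
P = 41.631 − 3.1091 = 38.52 bar

P ≈ 38.52 bar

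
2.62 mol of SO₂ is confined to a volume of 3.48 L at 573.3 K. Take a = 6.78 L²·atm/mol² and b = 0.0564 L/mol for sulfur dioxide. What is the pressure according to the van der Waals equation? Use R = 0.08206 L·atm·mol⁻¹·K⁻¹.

P = nRT/(V − nb) − a n²/V²
nRT/(V − nb) = (2.62)(0.08206)(573.3)/(3.48 − 2.62×0.0564) = 123.26/3.3322 = 36.991 atm
a n²/V² = (6.78)(2.62)²/(3.48)² = 3.8430 atm
P = 36.991 − 3.8430 = 33.15 atm

P ≈ 33.15 atm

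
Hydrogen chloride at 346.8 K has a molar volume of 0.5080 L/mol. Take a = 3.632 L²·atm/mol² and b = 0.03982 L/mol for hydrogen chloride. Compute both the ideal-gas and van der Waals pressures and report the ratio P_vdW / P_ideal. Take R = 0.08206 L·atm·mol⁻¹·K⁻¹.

P_vdW / P_ideal ≈ 0.8338

Ideal: P_ideal = RT/V_m = (0.08206)(346.8)/0.5080 = 56.0205 atm
vdW: P = RT/(V_m − b) − a/V_m² = 28.4584/0.468180 − 3.632/0.258064 = 60.7852 − 14.0740 = 46.7112 atm
Ratio = 46.7112/56.0205 = 0.8338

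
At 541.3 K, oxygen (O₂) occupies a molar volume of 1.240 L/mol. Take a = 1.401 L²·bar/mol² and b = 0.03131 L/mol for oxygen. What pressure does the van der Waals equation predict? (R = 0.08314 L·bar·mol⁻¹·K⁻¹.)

P ≈ 36.32 bar

P = RT/(V_m − b) − a/V_m²
RT/(V_m − b) = (0.08314)(541.3)/(1.240 − 0.03131) = 45.004/1.2087 = 37.233 bar
a/V_m² = 1.401/(1.240)² = 0.91116 bar
P = 37.233 − 0.91116 = 36.32 bar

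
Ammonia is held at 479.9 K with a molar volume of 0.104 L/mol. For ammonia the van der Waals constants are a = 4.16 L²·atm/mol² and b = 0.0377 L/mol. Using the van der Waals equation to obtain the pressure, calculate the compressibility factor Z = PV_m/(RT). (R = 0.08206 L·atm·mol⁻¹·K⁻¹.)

Z ≈ 0.5529

P = RT/(V_m − b) − a/V_m² = (0.08206)(479.9)/(0.104 − 0.0377) − 4.16/(0.104)²
  = 39.381/0.066300 − 384.62 = 593.98 − 384.62 = 209.36 atm
Z = PV_m/(RT) = (209.36)(0.104)/((0.08206)(479.9)) = 21.773/39.381 = 0.5529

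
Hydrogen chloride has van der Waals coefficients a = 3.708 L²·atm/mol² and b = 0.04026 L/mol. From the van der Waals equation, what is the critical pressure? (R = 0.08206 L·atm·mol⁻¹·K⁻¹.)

P_c ≈ 84.73 atm

For a van der Waals gas, P_c = a/(27b²).
P_c = 3.708/(27×(0.04026)²) = 3.708/0.043763 = 84.73 atm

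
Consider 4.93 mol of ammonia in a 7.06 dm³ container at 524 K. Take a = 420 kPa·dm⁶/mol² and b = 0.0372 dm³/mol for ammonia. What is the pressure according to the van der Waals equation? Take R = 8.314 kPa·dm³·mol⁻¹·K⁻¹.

P ≈ 2919 kPa

P = nRT/(V − nb) − a n²/V²
nRT/(V − nb) = (4.93)(8.314)(524)/(7.06 − 4.93×0.0372) = 21478/6.8766 = 3123.3 kPa
a n²/V² = (420)(4.93)²/(7.06)² = 204.80 kPa
P = 3123.3 − 204.80 = 2919 kPa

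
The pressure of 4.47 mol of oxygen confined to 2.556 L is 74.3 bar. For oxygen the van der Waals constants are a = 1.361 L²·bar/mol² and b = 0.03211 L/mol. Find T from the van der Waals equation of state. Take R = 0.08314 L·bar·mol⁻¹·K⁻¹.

T = (P + a n²/V²)(V − nb)/(nR)
P + a n²/V² = 74.3 + (1.361)(4.47)²/(2.556)² = 78.462 bar
V − nb = 2.556 − (4.47)(0.03211) = 2.4125 L
T = (78.462)(2.4125)/((4.47)(0.08314)) = 509.3 K

T ≈ 509.3 K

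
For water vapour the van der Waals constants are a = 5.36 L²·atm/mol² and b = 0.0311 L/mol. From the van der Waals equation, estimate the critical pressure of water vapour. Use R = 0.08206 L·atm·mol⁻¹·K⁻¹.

P_c ≈ 205.2 atm

For a van der Waals gas, P_c = a/(27b²).
P_c = 5.36/(27×(0.0311)²) = 5.36/0.026115 = 205.2 atm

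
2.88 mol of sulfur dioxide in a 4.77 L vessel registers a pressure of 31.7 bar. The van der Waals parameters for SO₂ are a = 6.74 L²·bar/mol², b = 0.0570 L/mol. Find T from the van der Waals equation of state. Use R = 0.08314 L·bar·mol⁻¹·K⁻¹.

T = (P + a n²/V²)(V − nb)/(nR)
P + a n²/V² = 31.7 + (6.74)(2.88)²/(4.77)² = 34.157 bar
V − nb = 4.77 − (2.88)(0.0570) = 4.6058 L
T = (34.157)(4.6058)/((2.88)(0.08314)) = 657.0 K

T ≈ 657.0 K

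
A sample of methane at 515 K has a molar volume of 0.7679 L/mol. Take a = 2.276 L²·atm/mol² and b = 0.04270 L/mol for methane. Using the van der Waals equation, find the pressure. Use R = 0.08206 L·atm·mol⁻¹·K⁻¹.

P = RT/(V_m − b) − a/V_m²
RT/(V_m − b) = (0.08206)(515)/(0.7679 − 0.04270) = 42.261/0.72520 = 58.275 atm
a/V_m² = 2.276/(0.7679)² = 3.8598 atm
P = 58.275 − 3.8598 = 54.42 atm

P ≈ 54.42 atm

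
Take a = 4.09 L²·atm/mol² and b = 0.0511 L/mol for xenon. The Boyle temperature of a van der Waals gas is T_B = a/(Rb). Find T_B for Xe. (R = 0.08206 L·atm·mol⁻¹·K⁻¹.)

For a van der Waals gas the second virial coefficient B₂ = b − a/(RT) vanishes at T_B = a/(Rb).
T_B = 4.09/(0.08206×0.0511) = 4.09/0.0041933 = 975.4 K

T_B ≈ 975.4 K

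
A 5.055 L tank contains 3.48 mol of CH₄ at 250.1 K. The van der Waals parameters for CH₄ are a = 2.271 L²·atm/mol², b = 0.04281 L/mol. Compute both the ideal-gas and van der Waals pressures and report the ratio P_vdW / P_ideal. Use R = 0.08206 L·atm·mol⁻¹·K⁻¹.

Ideal: P_ideal = nRT/V = (3.48)(0.08206)(250.1)/5.055 = 14.1287 atm
vdW: P = nRT/(V − nb) − a n²/V² = 71.4208/4.90602 − 27.5027/25.5530 = 14.5578 − 1.07630 = 13.4815 atm
Ratio = 13.4815/14.1287 = 0.9542

P_vdW / P_ideal ≈ 0.9542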